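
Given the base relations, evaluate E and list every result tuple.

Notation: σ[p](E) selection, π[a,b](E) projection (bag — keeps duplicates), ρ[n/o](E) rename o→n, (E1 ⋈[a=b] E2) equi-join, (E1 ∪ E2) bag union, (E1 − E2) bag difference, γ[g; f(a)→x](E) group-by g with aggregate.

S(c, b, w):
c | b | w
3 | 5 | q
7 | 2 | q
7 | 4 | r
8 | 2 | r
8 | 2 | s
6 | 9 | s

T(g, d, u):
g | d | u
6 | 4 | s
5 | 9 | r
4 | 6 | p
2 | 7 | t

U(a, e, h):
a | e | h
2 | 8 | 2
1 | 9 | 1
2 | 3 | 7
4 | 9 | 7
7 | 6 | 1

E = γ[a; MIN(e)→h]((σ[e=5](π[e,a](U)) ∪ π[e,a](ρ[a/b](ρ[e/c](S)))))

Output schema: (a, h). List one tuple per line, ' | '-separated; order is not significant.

Stepwise |·|:
  U → 5
  π[e,a](U) → 5
  σ[e=5](π[e,a](U)) → 0
  S → 6
  ρ[e/c](S) → 6
  ρ[a/b](ρ[e/c](S)) → 6
  π[e,a](ρ[a/b](ρ[e/c](S))) → 6
  (σ[e=5](π[e,a](U)) ∪ π[e,a](ρ[a/b](ρ[e/c](S)))) → 6
  γ[a; MIN(e)→h]((σ[e=5](π[e,a](U)) ∪ π[e,a](ρ[a/b](ρ[e/c](S))))) → 4

== RESULT ==
a | h
2 | 7
4 | 7
5 | 3
9 | 6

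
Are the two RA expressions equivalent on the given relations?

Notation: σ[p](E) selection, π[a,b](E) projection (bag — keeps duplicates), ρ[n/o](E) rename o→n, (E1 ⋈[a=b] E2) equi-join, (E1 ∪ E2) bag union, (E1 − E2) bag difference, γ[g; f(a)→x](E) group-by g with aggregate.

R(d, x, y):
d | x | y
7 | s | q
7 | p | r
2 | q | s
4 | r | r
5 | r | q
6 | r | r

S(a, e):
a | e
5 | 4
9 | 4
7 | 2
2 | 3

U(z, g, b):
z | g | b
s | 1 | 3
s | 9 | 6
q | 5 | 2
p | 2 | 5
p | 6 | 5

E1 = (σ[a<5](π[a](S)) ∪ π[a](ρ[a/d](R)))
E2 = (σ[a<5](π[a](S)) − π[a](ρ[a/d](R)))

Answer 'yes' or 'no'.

E1 stepwise |·|:
  S → 4
  π[a](S) → 4
  σ[a<5](π[a](S)) → 1
  R → 6
  ρ[a/d](R) → 6
  π[a](ρ[a/d](R)) → 6
  (σ[a<5](π[a](S)) ∪ π[a](ρ[a/d](R))) → 7
E2 stepwise |·|:
  S → 4
  π[a](S) → 4
  σ[a<5](π[a](S)) → 1
  R → 6
  ρ[a/d](R) → 6
  π[a](ρ[a/d](R)) → 6
  (σ[a<5](π[a](S)) − π[a](ρ[a/d](R))) → 0

E1 result:
a
2
2
4
5
6
7
7
E2 result:
a
(0 rows)
Witness: (6,) appears 1× in E1 but 0× in E2.

no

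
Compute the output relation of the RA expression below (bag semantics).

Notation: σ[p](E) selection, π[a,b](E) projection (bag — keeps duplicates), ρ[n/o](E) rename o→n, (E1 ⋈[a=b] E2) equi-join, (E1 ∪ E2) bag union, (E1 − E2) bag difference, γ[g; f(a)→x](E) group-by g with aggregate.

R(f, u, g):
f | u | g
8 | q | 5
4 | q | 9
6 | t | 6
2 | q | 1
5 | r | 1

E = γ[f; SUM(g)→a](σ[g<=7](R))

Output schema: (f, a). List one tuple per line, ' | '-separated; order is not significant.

Subexpression sizes:
  R → 5
  σ[g<=7](R) → 4
  γ[f; SUM(g)→a](σ[g<=7](R)) → 4

== RESULT ==
f | a
2 | 1
5 | 1
6 | 6
8 | 5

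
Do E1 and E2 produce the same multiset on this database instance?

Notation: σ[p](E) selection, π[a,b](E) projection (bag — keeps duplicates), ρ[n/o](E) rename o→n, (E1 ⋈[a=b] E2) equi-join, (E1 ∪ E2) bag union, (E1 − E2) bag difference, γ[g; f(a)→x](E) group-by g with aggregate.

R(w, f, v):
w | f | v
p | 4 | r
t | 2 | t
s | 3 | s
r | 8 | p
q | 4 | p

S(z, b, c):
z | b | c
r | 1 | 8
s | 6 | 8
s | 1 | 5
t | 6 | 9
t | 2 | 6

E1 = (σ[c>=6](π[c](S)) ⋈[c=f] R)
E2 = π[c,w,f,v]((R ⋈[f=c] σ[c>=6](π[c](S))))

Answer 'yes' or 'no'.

E1 stepwise |·|:
  S → 5
  π[c](S) → 5
  σ[c>=6](π[c](S)) → 4
  R → 5
  (σ[c>=6](π[c](S)) ⋈[c=f] R) → 2
E2 stepwise |·|:
  R → 5
  S → 5
  π[c](S) → 5
  σ[c>=6](π[c](S)) → 4
  (R ⋈[f=c] σ[c>=6](π[c](S))) → 2
  π[c,w,f,v]((R ⋈[f=c] σ[c>=6](π[c](S)))) → 2

E1 and E2 produce the same multiset:
c | w | f | v
8 | r | 8 | p
8 | r | 8 | p

yes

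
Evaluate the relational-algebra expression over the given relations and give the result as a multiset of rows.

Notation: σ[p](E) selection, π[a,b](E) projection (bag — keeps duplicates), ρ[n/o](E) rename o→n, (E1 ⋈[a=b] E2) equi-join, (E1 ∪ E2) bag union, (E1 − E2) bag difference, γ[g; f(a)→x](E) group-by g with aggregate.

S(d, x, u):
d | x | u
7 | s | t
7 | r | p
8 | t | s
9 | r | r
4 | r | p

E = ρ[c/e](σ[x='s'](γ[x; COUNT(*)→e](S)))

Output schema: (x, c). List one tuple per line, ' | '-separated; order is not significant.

Stepwise |·|:
  S → 5
  γ[x; COUNT(*)→e](S) → 3
  σ[x='s'](γ[x; COUNT(*)→e](S)) → 1
  ρ[c/e](σ[x='s'](γ[x; COUNT(*)→e](S))) → 1

== RESULT ==
x | c
s | 1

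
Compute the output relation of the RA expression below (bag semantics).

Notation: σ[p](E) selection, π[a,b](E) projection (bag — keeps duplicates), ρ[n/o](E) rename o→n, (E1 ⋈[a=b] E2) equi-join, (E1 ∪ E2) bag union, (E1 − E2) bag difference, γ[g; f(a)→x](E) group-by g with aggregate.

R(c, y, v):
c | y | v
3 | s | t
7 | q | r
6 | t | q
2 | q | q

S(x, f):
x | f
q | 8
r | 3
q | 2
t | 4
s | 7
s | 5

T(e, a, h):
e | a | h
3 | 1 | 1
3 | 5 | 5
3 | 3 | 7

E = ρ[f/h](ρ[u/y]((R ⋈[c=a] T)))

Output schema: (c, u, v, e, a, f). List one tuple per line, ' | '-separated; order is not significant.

Row counts bottom-up:
  R → 4
  T → 3
  (R ⋈[c=a] T) → 1
  ρ[u/y]((R ⋈[c=a] T)) → 1
  ρ[f/h](ρ[u/y]((R ⋈[c=a] T))) → 1

== RESULT ==
c | u | v | e | a | f
3 | s | t | 3 | 3 | 7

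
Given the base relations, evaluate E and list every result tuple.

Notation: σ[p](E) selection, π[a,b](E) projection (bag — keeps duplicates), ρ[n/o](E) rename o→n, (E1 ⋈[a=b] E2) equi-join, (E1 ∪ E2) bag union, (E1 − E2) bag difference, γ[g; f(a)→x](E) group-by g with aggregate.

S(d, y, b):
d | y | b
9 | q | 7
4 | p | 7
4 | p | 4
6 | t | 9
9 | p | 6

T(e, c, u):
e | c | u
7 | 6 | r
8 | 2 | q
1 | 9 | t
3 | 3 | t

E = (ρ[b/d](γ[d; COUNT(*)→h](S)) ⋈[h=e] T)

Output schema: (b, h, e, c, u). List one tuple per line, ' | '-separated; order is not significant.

Stepwise |·|:
  S → 5
  γ[d; COUNT(*)→h](S) → 3
  ρ[b/d](γ[d; COUNT(*)→h](S)) → 3
  T → 4
  (ρ[b/d](γ[d; COUNT(*)→h](S)) ⋈[h=e] T) → 1

== RESULT ==
b | h | e | c | u
6 | 1 | 1 | 9 | t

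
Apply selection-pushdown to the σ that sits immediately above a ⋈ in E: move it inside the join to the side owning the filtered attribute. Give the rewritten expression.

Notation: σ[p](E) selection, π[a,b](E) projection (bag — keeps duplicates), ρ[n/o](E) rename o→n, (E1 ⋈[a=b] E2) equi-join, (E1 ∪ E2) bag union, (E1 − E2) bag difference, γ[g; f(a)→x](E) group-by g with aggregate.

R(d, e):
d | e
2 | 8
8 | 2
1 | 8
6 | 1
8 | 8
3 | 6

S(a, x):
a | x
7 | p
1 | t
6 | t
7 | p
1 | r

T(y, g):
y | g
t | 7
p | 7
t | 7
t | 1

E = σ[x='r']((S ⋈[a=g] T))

σ filters on x, owned by the left side.
E' = (σ[x='r'](S) ⋈[a=g] T)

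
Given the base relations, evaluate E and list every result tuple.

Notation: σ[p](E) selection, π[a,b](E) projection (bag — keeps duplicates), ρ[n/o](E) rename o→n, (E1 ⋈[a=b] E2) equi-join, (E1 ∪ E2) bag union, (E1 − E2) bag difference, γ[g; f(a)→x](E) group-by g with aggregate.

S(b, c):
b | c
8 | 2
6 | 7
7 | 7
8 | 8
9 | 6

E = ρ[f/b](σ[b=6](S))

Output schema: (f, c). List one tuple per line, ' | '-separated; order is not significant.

Stepwise |·|:
  S → 5
  σ[b=6](S) → 1
  ρ[f/b](σ[b=6](S)) → 1

== RESULT ==
f | c
6 | 7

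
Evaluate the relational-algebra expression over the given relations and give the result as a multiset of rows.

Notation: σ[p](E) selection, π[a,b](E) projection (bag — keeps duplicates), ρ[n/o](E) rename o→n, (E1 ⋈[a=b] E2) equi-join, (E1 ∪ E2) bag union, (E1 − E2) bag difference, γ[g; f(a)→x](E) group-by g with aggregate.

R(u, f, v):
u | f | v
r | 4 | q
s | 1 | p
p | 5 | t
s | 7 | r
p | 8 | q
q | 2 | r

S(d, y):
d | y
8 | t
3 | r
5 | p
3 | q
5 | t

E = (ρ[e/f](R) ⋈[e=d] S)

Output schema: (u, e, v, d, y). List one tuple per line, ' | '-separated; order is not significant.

Subexpression sizes:
  R → 6
  ρ[e/f](R) → 6
  S → 5
  (ρ[e/f](R) ⋈[e=d] S) → 3

== RESULT ==
u | e | v | d | y
p | 5 | t | 5 | p
p | 5 | t | 5 | t
p | 8 | q | 8 | t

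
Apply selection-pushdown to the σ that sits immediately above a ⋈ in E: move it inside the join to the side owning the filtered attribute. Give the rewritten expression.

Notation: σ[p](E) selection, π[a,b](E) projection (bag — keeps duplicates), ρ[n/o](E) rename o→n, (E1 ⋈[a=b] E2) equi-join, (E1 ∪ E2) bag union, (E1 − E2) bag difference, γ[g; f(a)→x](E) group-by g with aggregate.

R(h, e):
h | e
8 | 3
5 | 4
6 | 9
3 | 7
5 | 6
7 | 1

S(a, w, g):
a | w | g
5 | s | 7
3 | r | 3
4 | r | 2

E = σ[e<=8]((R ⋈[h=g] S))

σ filters on e, owned by the left side.
E' = (σ[e<=8](R) ⋈[h=g] S)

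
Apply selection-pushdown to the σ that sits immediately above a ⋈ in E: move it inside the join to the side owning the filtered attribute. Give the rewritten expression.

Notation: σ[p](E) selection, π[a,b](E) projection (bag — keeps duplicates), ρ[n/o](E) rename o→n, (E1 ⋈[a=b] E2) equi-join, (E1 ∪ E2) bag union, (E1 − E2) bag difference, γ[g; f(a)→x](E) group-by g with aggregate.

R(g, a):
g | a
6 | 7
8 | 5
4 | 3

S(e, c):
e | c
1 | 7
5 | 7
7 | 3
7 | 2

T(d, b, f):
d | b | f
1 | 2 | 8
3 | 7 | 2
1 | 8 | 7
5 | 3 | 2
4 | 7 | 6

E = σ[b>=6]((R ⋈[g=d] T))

σ filters on b, owned by the right side.
E' = (R ⋈[g=d] σ[b>=6](T))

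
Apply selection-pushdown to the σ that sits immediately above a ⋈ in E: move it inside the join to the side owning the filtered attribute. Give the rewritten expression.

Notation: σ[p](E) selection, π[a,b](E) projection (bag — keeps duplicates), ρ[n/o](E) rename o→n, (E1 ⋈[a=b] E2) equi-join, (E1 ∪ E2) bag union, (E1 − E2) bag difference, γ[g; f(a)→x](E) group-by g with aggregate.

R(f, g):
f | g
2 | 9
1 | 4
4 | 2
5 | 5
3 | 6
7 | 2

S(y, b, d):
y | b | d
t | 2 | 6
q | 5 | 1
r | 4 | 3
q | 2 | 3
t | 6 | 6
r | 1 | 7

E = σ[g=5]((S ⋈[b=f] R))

σ filters on g, owned by the right side.
E' = (S ⋈[b=f] σ[g=5](R))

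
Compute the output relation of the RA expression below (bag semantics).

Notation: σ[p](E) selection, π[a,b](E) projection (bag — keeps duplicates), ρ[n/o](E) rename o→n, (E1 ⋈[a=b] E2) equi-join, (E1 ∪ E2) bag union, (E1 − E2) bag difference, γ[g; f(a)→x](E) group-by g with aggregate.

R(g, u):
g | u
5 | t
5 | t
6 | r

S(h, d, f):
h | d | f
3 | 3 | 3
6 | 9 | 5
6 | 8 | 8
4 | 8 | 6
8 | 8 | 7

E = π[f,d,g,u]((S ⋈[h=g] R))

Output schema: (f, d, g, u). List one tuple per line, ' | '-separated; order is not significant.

Row counts bottom-up:
  S → 5
  R → 3
  (S ⋈[h=g] R) → 2
  π[f,d,g,u]((S ⋈[h=g] R)) → 2

== RESULT ==
f | d | g | u
5 | 9 | 6 | r
8 | 8 | 6 | r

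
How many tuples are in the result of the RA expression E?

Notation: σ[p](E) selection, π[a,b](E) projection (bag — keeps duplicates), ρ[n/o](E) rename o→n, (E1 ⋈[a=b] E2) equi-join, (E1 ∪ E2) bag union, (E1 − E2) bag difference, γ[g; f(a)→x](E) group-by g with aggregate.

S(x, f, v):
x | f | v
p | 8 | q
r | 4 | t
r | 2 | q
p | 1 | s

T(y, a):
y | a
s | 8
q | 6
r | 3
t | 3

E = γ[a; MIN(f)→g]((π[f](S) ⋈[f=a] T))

Per-node cardinality:
  S → 4
  π[f](S) → 4
  T → 4
  (π[f](S) ⋈[f=a] T) → 1
  γ[a; MIN(f)→g]((π[f](S) ⋈[f=a] T)) → 1

|E| = 1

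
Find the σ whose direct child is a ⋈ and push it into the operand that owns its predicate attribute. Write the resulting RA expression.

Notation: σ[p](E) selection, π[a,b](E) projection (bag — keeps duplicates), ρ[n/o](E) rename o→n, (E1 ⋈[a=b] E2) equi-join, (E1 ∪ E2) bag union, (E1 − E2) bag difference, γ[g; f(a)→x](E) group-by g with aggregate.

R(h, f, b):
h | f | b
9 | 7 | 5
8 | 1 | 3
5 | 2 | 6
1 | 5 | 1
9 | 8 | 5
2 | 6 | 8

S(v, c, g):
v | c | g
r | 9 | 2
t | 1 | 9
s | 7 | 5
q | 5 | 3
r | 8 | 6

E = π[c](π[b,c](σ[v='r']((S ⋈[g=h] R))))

σ filters on v, owned by the left side.
E' = π[c](π[b,c]((σ[v='r'](S) ⋈[g=h] R)))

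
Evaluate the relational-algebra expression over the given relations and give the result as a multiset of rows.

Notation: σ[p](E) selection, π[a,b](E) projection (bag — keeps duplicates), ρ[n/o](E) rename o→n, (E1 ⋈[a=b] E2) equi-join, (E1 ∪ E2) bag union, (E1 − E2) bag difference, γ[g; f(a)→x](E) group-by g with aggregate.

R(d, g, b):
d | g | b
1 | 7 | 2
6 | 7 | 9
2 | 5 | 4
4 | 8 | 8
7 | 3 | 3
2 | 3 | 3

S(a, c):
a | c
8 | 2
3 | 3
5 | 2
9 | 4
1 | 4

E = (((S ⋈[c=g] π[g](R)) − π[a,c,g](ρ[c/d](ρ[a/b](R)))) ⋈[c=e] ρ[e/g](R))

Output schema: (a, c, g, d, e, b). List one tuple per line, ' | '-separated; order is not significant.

Stepwise |·|:
  S → 5
  R → 6
  π[g](R) → 6
  (S ⋈[c=g] π[g](R)) → 2
  R → 6
  ρ[a/b](R) → 6
  ρ[c/d](ρ[a/b](R)) → 6
  π[a,c,g](ρ[c/d](ρ[a/b](R))) → 6
  ((S ⋈[c=g] π[g](R)) − π[a,c,g](ρ[c/d](ρ[a/b](R)))) → 2
  R → 6
  ρ[e/g](R) → 6
  (((S ⋈[c=g] π[g](R)) − π[a,c,g](ρ[c/d](ρ[a/b](R)))) ⋈[c=e] ρ[e/g](R)) → 4

== RESULT ==
a | c | g | d | e | b
3 | 3 | 3 | 2 | 3 | 3
3 | 3 | 3 | 2 | 3 | 3
3 | 3 | 3 | 7 | 3 | 3
3 | 3 | 3 | 7 | 3 | 3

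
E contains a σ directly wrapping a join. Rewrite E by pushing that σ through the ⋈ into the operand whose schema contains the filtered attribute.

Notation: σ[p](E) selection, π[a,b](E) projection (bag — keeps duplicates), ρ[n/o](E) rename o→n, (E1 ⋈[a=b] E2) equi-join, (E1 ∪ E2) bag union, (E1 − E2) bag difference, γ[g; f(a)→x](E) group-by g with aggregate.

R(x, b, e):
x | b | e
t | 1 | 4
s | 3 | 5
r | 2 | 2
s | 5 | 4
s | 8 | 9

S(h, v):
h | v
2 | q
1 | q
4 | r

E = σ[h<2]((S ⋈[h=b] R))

σ filters on h, owned by the left side.
E' = (σ[h<2](S) ⋈[h=b] R)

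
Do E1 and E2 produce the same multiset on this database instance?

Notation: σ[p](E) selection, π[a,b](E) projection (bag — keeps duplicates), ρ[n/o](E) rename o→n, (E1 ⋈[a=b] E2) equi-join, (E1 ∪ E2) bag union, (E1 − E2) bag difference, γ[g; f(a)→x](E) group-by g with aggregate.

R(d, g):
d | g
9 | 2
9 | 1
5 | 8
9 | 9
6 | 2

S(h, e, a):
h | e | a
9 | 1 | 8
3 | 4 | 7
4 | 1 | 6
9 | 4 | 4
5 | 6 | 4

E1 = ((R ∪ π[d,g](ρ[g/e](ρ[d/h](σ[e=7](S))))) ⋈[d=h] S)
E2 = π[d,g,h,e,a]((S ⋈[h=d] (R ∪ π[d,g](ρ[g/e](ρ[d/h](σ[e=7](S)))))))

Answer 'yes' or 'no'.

E1 per-node cardinality:
  R → 5
  S → 5
  σ[e=7](S) → 0
  ρ[d/h](σ[e=7](S)) → 0
  ρ[g/e](ρ[d/h](σ[e=7](S))) → 0
  π[d,g](ρ[g/e](ρ[d/h](σ[e=7](S)))) → 0
  (R ∪ π[d,g](ρ[g/e](ρ[d/h](σ[e=7](S))))) → 5
  S → 5
  ((R ∪ π[d,g](ρ[g/e](ρ[d/h](σ[e=7](S))))) ⋈[d=h] S) → 7
E2 per-node cardinality:
  S → 5
  R → 5
  S → 5
  σ[e=7](S) → 0
  ρ[d/h](σ[e=7](S)) → 0
  ρ[g/e](ρ[d/h](σ[e=7](S))) → 0
  π[d,g](ρ[g/e](ρ[d/h](σ[e=7](S)))) → 0
  (R ∪ π[d,g](ρ[g/e](ρ[d/h](σ[e=7](S))))) → 5
  (S ⋈[h=d] (R ∪ π[d,g](ρ[g/e](ρ[d/h](σ[e=7](S)))))) → 7
  π[d,g,h,e,a]((S ⋈[h=d] (R ∪ π[d,g](ρ[g/e](ρ[d/h](σ[e=7](S))))))) → 7

E1 and E2 produce the same multiset:
d | g | h | e | a
5 | 8 | 5 | 6 | 4
9 | 1 | 9 | 1 | 8
9 | 1 | 9 | 4 | 4
9 | 2 | 9 | 1 | 8
9 | 2 | 9 | 4 | 4
9 | 9 | 9 | 1 | 8
9 | 9 | 9 | 4 | 4

yes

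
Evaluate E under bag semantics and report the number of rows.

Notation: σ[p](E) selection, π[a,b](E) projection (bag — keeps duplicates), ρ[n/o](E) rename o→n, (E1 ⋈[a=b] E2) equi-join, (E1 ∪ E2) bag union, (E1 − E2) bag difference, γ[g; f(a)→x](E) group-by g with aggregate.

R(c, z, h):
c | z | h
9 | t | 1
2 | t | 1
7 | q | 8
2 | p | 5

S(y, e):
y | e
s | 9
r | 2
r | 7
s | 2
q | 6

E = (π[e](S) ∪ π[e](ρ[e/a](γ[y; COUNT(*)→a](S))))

Row counts bottom-up:
  S → 5
  π[e](S) → 5
  S → 5
  γ[y; COUNT(*)→a](S) → 3
  ρ[e/a](γ[y; COUNT(*)→a](S)) → 3
  π[e](ρ[e/a](γ[y; COUNT(*)→a](S))) → 3
  (π[e](S) ∪ π[e](ρ[e/a](γ[y; COUNT(*)→a](S)))) → 8

|E| = 8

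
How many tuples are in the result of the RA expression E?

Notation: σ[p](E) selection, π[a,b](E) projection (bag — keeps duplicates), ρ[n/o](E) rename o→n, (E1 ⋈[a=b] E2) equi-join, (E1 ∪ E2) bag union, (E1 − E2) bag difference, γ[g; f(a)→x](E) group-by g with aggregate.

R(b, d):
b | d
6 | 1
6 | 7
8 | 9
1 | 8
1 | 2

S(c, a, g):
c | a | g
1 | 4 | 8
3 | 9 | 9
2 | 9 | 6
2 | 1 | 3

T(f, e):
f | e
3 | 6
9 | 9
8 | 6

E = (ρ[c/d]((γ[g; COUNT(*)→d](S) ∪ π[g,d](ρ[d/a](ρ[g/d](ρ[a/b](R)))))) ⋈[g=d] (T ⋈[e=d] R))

Stepwise |·|:
  S → 4
  γ[g; COUNT(*)→d](S) → 4
  R → 5
  ρ[a/b](R) → 5
  ρ[g/d](ρ[a/b](R)) → 5
  ρ[d/a](ρ[g/d](ρ[a/b](R))) → 5
  π[g,d](ρ[d/a](ρ[g/d](ρ[a/b](R)))) → 5
  (γ[g; COUNT(*)→d](S) ∪ π[g,d](ρ[d/a](ρ[g/d](ρ[a/b](R))))) → 9
  ρ[c/d]((γ[g; COUNT(*)→d](S) ∪ π[g,d](ρ[d/a](ρ[g/d](ρ[a/b](R)))))) → 9
  T → 3
  R → 5
  (T ⋈[e=d] R) → 1
  (ρ[c/d]((γ[g; COUNT(*)→d](S) ∪ π[g,d](ρ[d/a](ρ[g/d](ρ[a/b](R)))))) ⋈[g=d] (T ⋈[e=d] R)) → 2

|E| = 2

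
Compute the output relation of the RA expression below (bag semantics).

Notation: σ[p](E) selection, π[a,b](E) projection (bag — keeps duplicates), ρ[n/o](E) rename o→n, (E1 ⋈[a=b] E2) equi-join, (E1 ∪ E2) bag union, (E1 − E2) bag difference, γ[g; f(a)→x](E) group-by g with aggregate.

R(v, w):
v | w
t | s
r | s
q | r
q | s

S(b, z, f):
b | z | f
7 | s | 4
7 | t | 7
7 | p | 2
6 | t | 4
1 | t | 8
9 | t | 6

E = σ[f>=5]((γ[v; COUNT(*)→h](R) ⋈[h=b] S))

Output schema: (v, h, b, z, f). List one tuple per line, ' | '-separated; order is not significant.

Row counts bottom-up:
  R → 4
  γ[v; COUNT(*)→h](R) → 3
  S → 6
  (γ[v; COUNT(*)→h](R) ⋈[h=b] S) → 2
  σ[f>=5]((γ[v; COUNT(*)→h](R) ⋈[h=b] S)) → 2

== RESULT ==
v | h | b | z | f
r | 1 | 1 | t | 8
t | 1 | 1 | t | 8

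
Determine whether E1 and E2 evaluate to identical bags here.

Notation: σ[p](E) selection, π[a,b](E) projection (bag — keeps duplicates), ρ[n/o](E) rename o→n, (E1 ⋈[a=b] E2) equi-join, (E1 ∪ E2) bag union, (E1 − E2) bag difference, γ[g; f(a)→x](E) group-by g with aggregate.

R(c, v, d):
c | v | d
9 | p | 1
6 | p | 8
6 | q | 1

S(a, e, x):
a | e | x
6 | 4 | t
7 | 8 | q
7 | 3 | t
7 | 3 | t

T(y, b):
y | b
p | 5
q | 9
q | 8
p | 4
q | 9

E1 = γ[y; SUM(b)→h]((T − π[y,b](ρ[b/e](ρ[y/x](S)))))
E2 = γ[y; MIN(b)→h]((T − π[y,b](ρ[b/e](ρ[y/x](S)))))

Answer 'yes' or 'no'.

E1 stepwise |·|:
  T → 5
  S → 4
  ρ[y/x](S) → 4
  ρ[b/e](ρ[y/x](S)) → 4
  π[y,b](ρ[b/e](ρ[y/x](S))) → 4
  (T − π[y,b](ρ[b/e](ρ[y/x](S)))) → 4
  γ[y; SUM(b)→h]((T − π[y,b](ρ[b/e](ρ[y/x](S))))) → 2
E2 stepwise |·|:
  T → 5
  S → 4
  ρ[y/x](S) → 4
  ρ[b/e](ρ[y/x](S)) → 4
  π[y,b](ρ[b/e](ρ[y/x](S))) → 4
  (T − π[y,b](ρ[b/e](ρ[y/x](S)))) → 4
  γ[y; MIN(b)→h]((T − π[y,b](ρ[b/e](ρ[y/x](S))))) → 2

E1 result:
y | h
p | 9
q | 18
E2 result:
y | h
p | 4
q | 9
Witness: ('p', 9) appears 1× in E1 but 0× in E2.

no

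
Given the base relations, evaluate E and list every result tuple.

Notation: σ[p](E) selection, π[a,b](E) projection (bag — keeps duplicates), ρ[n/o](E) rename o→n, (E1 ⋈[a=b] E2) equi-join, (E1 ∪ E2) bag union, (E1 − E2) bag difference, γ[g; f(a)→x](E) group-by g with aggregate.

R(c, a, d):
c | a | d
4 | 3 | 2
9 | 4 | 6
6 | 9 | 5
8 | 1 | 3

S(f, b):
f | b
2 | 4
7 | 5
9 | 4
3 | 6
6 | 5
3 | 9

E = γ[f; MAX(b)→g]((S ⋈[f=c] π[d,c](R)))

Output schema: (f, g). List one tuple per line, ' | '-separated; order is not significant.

Row counts bottom-up:
  S → 6
  R → 4
  π[d,c](R) → 4
  (S ⋈[f=c] π[d,c](R)) → 2
  γ[f; MAX(b)→g]((S ⋈[f=c] π[d,c](R))) → 2

== RESULT ==
f | g
6 | 5
9 | 4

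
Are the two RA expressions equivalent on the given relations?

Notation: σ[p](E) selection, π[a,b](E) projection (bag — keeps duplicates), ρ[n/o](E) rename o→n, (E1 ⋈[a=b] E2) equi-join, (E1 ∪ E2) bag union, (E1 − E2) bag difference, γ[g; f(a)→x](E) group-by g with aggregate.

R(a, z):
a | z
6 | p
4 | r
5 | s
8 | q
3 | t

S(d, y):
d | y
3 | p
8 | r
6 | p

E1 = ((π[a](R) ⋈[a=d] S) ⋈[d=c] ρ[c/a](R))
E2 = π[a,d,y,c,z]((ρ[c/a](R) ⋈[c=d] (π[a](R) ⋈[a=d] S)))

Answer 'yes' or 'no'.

E1 row counts bottom-up:
  R → 5
  π[a](R) → 5
  S → 3
  (π[a](R) ⋈[a=d] S) → 3
  R → 5
  ρ[c/a](R) → 5
  ((π[a](R) ⋈[a=d] S) ⋈[d=c] ρ[c/a](R)) → 3
E2 row counts bottom-up:
  R → 5
  ρ[c/a](R) → 5
  R → 5
  π[a](R) → 5
  S → 3
  (π[a](R) ⋈[a=d] S) → 3
  (ρ[c/a](R) ⋈[c=d] (π[a](R) ⋈[a=d] S)) → 3
  π[a,d,y,c,z]((ρ[c/a](R) ⋈[c=d] (π[a](R) ⋈[a=d] S))) → 3

E1 and E2 produce the same multiset:
a | d | y | c | z
3 | 3 | p | 3 | t
6 | 6 | p | 6 | p
8 | 8 | r | 8 | q

yes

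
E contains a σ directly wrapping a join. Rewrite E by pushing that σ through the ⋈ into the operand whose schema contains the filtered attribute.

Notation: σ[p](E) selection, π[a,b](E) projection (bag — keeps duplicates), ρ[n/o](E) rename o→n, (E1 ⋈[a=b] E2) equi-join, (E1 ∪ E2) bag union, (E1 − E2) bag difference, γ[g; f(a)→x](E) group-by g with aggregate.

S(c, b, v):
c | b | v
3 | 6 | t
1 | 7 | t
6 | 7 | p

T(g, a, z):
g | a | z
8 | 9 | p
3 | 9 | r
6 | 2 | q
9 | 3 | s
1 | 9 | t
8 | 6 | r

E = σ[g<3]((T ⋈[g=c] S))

σ filters on g, owned by the left side.
E' = (σ[g<3](T) ⋈[g=c] S)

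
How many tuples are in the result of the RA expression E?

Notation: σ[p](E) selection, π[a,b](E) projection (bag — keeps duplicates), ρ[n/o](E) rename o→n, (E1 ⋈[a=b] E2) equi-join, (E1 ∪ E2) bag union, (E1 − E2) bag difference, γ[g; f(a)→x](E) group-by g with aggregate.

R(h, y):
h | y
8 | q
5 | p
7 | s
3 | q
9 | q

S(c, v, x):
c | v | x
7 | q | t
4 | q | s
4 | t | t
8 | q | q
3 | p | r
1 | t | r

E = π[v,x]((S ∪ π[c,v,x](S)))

Subexpression sizes:
  S → 6
  S → 6
  π[c,v,x](S) → 6
  (S ∪ π[c,v,x](S)) → 12
  π[v,x]((S ∪ π[c,v,x](S))) → 12

|E| = 12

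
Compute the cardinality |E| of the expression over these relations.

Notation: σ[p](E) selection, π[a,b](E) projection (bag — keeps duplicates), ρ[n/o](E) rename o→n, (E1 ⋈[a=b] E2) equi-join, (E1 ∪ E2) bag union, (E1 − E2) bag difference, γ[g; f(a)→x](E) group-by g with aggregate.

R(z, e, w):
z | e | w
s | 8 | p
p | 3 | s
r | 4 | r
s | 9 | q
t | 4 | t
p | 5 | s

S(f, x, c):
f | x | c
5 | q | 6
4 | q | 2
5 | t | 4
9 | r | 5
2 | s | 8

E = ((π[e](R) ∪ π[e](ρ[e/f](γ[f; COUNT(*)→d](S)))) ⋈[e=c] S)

Row counts bottom-up:
  R → 6
  π[e](R) → 6
  S → 5
  γ[f; COUNT(*)→d](S) → 4
  ρ[e/f](γ[f; COUNT(*)→d](S)) → 4
  π[e](ρ[e/f](γ[f; COUNT(*)→d](S))) → 4
  (π[e](R) ∪ π[e](ρ[e/f](γ[f; COUNT(*)→d](S)))) → 10
  S → 5
  ((π[e](R) ∪ π[e](ρ[e/f](γ[f; COUNT(*)→d](S)))) ⋈[e=c] S) → 7

|E| = 7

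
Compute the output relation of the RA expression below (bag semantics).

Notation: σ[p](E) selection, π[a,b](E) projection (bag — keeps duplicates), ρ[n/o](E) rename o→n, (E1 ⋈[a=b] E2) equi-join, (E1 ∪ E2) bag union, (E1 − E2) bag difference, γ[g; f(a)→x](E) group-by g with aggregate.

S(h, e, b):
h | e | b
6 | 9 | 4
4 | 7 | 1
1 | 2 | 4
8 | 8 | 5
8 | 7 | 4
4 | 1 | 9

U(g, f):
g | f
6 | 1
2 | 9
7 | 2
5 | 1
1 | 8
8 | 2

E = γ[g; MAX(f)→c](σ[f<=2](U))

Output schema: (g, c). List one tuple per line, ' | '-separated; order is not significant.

Subexpression sizes:
  U → 6
  σ[f<=2](U) → 4
  γ[g; MAX(f)→c](σ[f<=2](U)) → 4

== RESULT ==
g | c
5 | 1
6 | 1
7 | 2
8 | 2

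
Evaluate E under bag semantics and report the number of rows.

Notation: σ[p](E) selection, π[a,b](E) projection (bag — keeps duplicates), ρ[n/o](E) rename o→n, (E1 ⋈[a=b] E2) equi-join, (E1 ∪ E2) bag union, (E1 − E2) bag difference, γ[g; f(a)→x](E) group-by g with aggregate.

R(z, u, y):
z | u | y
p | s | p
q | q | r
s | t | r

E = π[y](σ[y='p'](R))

Row counts bottom-up:
  R → 3
  σ[y='p'](R) → 1
  π[y](σ[y='p'](R)) → 1

|E| = 1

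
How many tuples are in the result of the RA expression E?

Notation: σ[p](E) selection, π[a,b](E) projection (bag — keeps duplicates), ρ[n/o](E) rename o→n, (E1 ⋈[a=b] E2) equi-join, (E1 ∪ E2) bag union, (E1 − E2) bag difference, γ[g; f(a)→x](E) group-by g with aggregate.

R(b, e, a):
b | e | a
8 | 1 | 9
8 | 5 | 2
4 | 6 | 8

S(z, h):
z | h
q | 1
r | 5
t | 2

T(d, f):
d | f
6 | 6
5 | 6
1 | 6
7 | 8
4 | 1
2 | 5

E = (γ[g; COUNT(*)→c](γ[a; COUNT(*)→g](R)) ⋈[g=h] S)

Stepwise |·|:
  R → 3
  γ[a; COUNT(*)→g](R) → 3
  γ[g; COUNT(*)→c](γ[a; COUNT(*)→g](R)) → 1
  S → 3
  (γ[g; COUNT(*)→c](γ[a; COUNT(*)→g](R)) ⋈[g=h] S) → 1

|E| = 1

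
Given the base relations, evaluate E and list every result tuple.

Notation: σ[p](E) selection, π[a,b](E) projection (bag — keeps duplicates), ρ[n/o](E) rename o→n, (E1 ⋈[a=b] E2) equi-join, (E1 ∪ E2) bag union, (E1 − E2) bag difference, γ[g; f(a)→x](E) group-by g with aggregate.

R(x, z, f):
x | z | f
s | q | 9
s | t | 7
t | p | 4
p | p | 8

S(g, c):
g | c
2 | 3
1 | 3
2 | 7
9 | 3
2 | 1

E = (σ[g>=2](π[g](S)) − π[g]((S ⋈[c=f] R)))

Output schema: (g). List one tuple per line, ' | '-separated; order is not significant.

Per-node cardinality:
  S → 5
  π[g](S) → 5
  σ[g>=2](π[g](S)) → 4
  S → 5
  R → 4
  (S ⋈[c=f] R) → 1
  π[g]((S ⋈[c=f] R)) → 1
  (σ[g>=2](π[g](S)) − π[g]((S ⋈[c=f] R))) → 3

== RESULT ==
g
2
2
9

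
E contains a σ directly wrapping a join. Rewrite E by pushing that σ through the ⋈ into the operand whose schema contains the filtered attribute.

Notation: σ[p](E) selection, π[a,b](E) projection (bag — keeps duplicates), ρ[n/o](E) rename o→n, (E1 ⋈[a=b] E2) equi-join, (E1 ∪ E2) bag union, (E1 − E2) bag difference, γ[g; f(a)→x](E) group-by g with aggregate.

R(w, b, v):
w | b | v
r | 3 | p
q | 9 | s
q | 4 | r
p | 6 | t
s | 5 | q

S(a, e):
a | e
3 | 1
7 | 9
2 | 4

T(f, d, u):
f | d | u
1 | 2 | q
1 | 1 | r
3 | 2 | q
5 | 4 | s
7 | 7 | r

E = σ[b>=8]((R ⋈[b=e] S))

σ filters on b, owned by the left side.
E' = (σ[b>=8](R) ⋈[b=e] S)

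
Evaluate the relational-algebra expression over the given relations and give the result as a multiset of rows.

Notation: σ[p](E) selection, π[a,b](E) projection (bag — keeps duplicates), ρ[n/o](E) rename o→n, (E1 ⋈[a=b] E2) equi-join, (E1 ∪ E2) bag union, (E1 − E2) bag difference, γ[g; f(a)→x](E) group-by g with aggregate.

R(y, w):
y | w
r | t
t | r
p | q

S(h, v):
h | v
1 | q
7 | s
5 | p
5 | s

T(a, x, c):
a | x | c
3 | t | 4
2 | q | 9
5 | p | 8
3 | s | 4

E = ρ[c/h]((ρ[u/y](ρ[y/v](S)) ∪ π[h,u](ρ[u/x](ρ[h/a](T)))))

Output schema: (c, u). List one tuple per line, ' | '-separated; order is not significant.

Stepwise |·|:
  S → 4
  ρ[y/v](S) → 4
  ρ[u/y](ρ[y/v](S)) → 4
  T → 4
  ρ[h/a](T) → 4
  ρ[u/x](ρ[h/a](T)) → 4
  π[h,u](ρ[u/x](ρ[h/a](T))) → 4
  (ρ[u/y](ρ[y/v](S)) ∪ π[h,u](ρ[u/x](ρ[h/a](T)))) → 8
  ρ[c/h]((ρ[u/y](ρ[y/v](S)) ∪ π[h,u](ρ[u/x](ρ[h/a](T))))) → 8

== RESULT ==
c | u
1 | q
2 | q
3 | s
3 | t
5 | p
5 | p
5 | s
7 | s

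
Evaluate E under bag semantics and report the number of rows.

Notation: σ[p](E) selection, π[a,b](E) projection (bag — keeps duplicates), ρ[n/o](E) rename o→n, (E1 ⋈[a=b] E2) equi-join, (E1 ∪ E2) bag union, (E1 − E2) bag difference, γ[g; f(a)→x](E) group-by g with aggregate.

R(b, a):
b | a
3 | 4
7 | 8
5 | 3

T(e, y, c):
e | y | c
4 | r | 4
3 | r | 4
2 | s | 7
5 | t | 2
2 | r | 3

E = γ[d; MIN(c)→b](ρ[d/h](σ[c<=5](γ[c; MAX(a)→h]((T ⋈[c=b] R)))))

Row counts bottom-up:
  T → 5
  R → 3
  (T ⋈[c=b] R) → 2
  γ[c; MAX(a)→h]((T ⋈[c=b] R)) → 2
  σ[c<=5](γ[c; MAX(a)→h]((T ⋈[c=b] R))) → 1
  ρ[d/h](σ[c<=5](γ[c; MAX(a)→h]((T ⋈[c=b] R)))) → 1
  γ[d; MIN(c)→b](ρ[d/h](σ[c<=5](γ[c; MAX(a)→h]((T ⋈[c=b] R))))) → 1

|E| = 1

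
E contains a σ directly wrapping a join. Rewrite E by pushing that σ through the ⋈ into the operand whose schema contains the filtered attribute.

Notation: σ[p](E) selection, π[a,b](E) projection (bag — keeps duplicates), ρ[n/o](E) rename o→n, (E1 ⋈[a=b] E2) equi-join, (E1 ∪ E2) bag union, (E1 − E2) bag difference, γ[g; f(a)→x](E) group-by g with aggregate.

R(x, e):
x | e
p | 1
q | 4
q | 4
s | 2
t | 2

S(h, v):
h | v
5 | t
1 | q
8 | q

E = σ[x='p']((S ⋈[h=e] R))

σ filters on x, owned by the right side.
E' = (S ⋈[h=e] σ[x='p'](R))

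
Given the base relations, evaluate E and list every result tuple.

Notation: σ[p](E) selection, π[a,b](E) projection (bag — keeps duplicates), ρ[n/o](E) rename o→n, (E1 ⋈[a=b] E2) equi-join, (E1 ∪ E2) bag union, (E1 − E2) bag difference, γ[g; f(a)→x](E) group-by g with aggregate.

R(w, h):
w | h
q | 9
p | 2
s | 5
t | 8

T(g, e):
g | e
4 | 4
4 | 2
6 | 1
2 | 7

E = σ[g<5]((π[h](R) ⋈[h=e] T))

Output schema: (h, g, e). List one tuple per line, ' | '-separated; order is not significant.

Per-node cardinality:
  R → 4
  π[h](R) → 4
  T → 4
  (π[h](R) ⋈[h=e] T) → 1
  σ[g<5]((π[h](R) ⋈[h=e] T)) → 1

== RESULT ==
h | g | e
2 | 4 | 2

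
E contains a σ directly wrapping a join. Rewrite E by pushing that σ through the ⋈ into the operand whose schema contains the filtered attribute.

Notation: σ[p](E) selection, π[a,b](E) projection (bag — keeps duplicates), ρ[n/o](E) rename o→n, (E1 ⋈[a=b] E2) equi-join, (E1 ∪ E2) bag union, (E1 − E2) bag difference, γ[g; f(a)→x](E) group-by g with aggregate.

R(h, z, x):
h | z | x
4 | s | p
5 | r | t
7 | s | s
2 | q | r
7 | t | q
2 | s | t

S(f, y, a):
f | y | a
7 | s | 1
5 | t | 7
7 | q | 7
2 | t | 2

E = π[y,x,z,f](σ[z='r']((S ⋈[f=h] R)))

σ filters on z, owned by the right side.
E' = π[y,x,z,f]((S ⋈[f=h] σ[z='r'](R)))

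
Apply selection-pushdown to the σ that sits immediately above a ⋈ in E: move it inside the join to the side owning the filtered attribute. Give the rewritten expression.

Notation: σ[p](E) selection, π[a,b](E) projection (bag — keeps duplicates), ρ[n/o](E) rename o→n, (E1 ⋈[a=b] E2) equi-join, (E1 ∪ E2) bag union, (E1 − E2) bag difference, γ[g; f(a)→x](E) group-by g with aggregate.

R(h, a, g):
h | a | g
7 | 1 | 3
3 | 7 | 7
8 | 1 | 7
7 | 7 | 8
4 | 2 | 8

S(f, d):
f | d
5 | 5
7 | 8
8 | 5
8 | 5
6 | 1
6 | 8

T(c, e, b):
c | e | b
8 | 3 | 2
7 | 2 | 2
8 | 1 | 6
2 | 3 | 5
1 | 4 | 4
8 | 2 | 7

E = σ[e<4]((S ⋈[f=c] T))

σ filters on e, owned by the right side.
E' = (S ⋈[f=c] σ[e<4](T))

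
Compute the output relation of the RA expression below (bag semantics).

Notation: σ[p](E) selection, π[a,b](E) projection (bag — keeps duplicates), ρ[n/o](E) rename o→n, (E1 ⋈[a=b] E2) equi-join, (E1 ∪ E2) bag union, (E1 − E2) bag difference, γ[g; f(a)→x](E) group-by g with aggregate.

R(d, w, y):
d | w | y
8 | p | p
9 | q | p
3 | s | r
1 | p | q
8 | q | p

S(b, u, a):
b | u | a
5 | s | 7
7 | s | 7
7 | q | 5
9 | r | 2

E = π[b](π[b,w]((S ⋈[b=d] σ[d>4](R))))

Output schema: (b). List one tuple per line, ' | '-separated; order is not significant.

Per-node cardinality:
  S → 4
  R → 5
  σ[d>4](R) → 3
  (S ⋈[b=d] σ[d>4](R)) → 1
  π[b,w]((S ⋈[b=d] σ[d>4](R))) → 1
  π[b](π[b,w]((S ⋈[b=d] σ[d>4](R)))) → 1

== RESULT ==
b
9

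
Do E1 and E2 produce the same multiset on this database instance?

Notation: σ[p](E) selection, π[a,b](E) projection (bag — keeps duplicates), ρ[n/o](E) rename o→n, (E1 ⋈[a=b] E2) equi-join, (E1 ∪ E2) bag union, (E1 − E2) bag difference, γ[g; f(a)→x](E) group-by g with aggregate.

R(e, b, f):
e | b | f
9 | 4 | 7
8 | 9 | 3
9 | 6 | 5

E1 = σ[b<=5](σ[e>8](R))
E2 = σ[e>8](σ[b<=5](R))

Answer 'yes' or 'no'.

E1 row counts bottom-up:
  R → 3
  σ[e>8](R) → 2
  σ[b<=5](σ[e>8](R)) → 1
E2 row counts bottom-up:
  R → 3
  σ[b<=5](R) → 1
  σ[e>8](σ[b<=5](R)) → 1

E1 and E2 produce the same multiset:
e | b | f
9 | 4 | 7

yes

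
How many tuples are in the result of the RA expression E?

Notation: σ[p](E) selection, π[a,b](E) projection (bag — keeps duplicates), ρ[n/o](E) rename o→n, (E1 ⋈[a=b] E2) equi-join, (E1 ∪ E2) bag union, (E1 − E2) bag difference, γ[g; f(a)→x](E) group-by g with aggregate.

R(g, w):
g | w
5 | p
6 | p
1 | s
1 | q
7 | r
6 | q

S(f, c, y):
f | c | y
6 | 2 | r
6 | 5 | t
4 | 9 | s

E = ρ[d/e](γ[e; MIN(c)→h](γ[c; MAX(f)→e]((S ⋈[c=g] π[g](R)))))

Row counts bottom-up:
  S → 3
  R → 6
  π[g](R) → 6
  (S ⋈[c=g] π[g](R)) → 1
  γ[c; MAX(f)→e]((S ⋈[c=g] π[g](R))) → 1
  γ[e; MIN(c)→h](γ[c; MAX(f)→e]((S ⋈[c=g] π[g](R)))) → 1
  ρ[d/e](γ[e; MIN(c)→h](γ[c; MAX(f)→e]((S ⋈[c=g] π[g](R))))) → 1

|E| = 1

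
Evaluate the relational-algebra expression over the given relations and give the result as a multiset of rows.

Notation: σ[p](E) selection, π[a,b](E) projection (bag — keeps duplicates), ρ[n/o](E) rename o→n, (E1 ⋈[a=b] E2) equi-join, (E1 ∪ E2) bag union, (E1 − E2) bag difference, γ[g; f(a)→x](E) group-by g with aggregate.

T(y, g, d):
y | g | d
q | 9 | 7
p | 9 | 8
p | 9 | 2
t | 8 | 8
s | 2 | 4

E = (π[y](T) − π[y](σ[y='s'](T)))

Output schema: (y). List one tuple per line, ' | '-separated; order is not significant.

Stepwise |·|:
  T → 5
  π[y](T) → 5
  T → 5
  σ[y='s'](T) → 1
  π[y](σ[y='s'](T)) → 1
  (π[y](T) − π[y](σ[y='s'](T))) → 4

== RESULT ==
y
p
p
q
t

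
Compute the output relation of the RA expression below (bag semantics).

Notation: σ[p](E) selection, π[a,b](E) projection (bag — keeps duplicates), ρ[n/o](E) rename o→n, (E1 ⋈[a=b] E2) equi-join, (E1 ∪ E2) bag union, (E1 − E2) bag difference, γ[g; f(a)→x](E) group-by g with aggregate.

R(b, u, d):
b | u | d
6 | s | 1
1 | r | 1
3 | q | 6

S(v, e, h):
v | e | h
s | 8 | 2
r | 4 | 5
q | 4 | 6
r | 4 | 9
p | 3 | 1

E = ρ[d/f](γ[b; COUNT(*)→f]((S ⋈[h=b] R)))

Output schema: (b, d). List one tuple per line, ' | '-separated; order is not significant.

Per-node cardinality:
  S → 5
  R → 3
  (S ⋈[h=b] R) → 2
  γ[b; COUNT(*)→f]((S ⋈[h=b] R)) → 2
  ρ[d/f](γ[b; COUNT(*)→f]((S ⋈[h=b] R))) → 2

== RESULT ==
b | d
1 | 1
6 | 1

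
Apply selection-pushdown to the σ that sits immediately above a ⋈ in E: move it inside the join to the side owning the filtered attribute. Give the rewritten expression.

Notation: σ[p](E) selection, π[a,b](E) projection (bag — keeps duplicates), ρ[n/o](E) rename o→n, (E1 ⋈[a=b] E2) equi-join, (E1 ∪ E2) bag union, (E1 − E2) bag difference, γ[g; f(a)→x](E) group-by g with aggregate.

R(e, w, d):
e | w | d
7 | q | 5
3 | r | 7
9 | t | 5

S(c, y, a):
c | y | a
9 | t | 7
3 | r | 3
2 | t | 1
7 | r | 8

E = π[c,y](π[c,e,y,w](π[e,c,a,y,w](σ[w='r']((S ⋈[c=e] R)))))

σ filters on w, owned by the right side.
E' = π[c,y](π[c,e,y,w](π[e,c,a,y,w]((S ⋈[c=e] σ[w='r'](R)))))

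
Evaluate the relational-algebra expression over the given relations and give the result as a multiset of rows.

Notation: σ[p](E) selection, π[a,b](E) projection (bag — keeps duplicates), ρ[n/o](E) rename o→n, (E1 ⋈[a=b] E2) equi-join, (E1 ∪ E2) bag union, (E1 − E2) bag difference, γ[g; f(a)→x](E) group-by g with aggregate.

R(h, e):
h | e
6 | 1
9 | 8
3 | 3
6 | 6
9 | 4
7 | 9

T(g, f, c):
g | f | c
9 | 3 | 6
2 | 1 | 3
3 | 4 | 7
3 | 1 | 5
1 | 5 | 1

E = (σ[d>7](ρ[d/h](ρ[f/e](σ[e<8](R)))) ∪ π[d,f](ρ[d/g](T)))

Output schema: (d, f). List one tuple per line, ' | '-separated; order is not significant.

Subexpression sizes:
  R → 6
  σ[e<8](R) → 4
  ρ[f/e](σ[e<8](R)) → 4
  ρ[d/h](ρ[f/e](σ[e<8](R))) → 4
  σ[d>7](ρ[d/h](ρ[f/e](σ[e<8](R)))) → 1
  T → 5
  ρ[d/g](T) → 5
  π[d,f](ρ[d/g](T)) → 5
  (σ[d>7](ρ[d/h](ρ[f/e](σ[e<8](R)))) ∪ π[d,f](ρ[d/g](T))) → 6

== RESULT ==
d | f
1 | 5
2 | 1
3 | 1
3 | 4
9 | 3
9 | 4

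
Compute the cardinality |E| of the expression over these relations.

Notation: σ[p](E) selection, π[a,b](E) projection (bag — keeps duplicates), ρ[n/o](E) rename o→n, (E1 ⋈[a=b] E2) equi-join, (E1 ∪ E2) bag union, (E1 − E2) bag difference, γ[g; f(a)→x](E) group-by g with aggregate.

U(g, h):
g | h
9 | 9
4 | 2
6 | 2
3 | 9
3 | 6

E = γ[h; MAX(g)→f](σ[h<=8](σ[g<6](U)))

Row counts bottom-up:
  U → 5
  σ[g<6](U) → 3
  σ[h<=8](σ[g<6](U)) → 2
  γ[h; MAX(g)→f](σ[h<=8](σ[g<6](U))) → 2

|E| = 2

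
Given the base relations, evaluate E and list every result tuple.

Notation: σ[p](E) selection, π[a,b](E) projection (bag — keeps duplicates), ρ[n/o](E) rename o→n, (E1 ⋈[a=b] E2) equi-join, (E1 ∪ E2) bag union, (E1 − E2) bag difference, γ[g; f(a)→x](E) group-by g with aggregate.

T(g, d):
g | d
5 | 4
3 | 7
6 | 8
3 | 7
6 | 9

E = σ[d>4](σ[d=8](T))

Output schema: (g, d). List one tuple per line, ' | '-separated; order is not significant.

Per-node cardinality:
  T → 5
  σ[d=8](T) → 1
  σ[d>4](σ[d=8](T)) → 1

== RESULT ==
g | d
6 | 8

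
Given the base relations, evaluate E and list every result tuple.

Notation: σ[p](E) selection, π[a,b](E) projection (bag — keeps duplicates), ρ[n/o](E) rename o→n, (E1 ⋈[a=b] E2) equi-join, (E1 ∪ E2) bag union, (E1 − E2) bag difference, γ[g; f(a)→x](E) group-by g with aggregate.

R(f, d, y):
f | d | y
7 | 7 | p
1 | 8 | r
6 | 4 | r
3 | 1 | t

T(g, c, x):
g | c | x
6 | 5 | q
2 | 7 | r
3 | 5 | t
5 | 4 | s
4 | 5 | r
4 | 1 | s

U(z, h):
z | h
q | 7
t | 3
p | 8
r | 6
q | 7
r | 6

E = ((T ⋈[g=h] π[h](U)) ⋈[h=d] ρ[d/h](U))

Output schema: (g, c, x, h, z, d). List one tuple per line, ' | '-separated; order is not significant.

Subexpression sizes:
  T → 6
  U → 6
  π[h](U) → 6
  (T ⋈[g=h] π[h](U)) → 3
  U → 6
  ρ[d/h](U) → 6
  ((T ⋈[g=h] π[h](U)) ⋈[h=d] ρ[d/h](U)) → 5

== RESULT ==
g | c | x | h | z | d
3 | 5 | t | 3 | t | 3
6 | 5 | q | 6 | r | 6
6 | 5 | q | 6 | r | 6
6 | 5 | q | 6 | r | 6
6 | 5 | q | 6 | r | 6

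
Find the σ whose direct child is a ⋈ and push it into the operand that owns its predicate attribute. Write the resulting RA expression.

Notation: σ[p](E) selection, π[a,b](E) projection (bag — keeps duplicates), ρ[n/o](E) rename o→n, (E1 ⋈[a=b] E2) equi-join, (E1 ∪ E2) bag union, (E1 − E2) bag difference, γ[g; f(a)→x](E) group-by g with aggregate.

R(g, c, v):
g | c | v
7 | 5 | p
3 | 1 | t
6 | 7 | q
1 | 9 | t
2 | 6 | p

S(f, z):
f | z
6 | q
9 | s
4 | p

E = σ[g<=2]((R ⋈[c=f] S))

σ filters on g, owned by the left side.
E' = (σ[g<=2](R) ⋈[c=f] S)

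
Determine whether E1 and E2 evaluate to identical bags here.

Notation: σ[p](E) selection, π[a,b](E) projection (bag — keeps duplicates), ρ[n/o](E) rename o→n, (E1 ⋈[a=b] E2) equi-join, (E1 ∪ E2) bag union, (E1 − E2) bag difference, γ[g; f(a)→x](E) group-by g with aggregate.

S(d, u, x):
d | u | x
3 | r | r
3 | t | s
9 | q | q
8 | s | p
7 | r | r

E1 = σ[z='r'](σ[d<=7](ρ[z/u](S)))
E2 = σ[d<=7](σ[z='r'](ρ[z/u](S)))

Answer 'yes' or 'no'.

E1 per-node cardinality:
  S → 5
  ρ[z/u](S) → 5
  σ[d<=7](ρ[z/u](S)) → 3
  σ[z='r'](σ[d<=7](ρ[z/u](S))) → 2
E2 per-node cardinality:
  S → 5
  ρ[z/u](S) → 5
  σ[z='r'](ρ[z/u](S)) → 2
  σ[d<=7](σ[z='r'](ρ[z/u](S))) → 2

E1 and E2 produce the same multiset:
d | z | x
3 | r | r
7 | r | r

yes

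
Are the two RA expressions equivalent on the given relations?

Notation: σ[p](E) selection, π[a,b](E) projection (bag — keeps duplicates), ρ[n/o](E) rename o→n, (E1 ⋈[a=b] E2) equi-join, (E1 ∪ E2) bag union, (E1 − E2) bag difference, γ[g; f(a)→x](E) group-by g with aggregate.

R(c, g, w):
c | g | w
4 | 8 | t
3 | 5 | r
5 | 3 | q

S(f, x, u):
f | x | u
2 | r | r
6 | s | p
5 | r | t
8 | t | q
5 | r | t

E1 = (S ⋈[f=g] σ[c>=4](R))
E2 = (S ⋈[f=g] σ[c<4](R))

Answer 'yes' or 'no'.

E1 per-node cardinality:
  S → 5
  R → 3
  σ[c>=4](R) → 2
  (S ⋈[f=g] σ[c>=4](R)) → 1
E2 per-node cardinality:
  S → 5
  R → 3
  σ[c<4](R) → 1
  (S ⋈[f=g] σ[c<4](R)) → 2

E1 result:
f | x | u | c | g | w
8 | t | q | 4 | 8 | t
E2 result:
f | x | u | c | g | w
5 | r | t | 3 | 5 | r
5 | r | t | 3 | 5 | r
Witness: (8, 't', 'q', 4, 8, 't') appears 1× in E1 but 0× in E2.

no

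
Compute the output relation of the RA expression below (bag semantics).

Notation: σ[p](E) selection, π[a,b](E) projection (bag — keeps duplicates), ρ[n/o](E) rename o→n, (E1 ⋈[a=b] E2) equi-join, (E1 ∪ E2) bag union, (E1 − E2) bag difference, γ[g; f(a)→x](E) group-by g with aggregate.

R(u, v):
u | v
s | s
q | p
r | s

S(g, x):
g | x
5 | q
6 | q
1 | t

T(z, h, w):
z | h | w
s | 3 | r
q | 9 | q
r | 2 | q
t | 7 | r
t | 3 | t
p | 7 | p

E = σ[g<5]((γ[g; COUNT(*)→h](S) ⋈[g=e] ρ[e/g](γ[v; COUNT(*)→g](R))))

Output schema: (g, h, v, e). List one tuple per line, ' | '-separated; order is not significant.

Subexpression sizes:
  S → 3
  γ[g; COUNT(*)→h](S) → 3
  R → 3
  γ[v; COUNT(*)→g](R) → 2
  ρ[e/g](γ[v; COUNT(*)→g](R)) → 2
  (γ[g; COUNT(*)→h](S) ⋈[g=e] ρ[e/g](γ[v; COUNT(*)→g](R))) → 1
  σ[g<5]((γ[g; COUNT(*)→h](S) ⋈[g=e] ρ[e/g](γ[v; COUNT(*)→g](R)))) → 1

== RESULT ==
g | h | v | e
1 | 1 | p | 1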